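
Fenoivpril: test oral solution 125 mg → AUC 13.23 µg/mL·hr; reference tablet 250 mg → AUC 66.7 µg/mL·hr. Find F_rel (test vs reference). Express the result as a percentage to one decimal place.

F_rel = 39.7%

F_rel = (AUC_test/D_test) / (AUC_ref/D_ref)
      = (13.23/125) / (66.7/250)
      = 0.10584 / 0.2668 = 0.3967 = 39.67%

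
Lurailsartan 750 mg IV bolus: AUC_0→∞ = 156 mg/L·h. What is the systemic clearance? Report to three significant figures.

CL = 4.81 L/h

CL = Dose_iv / AUC_0→∞
   = 750 / 156 = 4.80769 L/h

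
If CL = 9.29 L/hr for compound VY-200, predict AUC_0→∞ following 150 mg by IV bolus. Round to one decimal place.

AUC = 16.1 mg/L·hr

AUC_0→∞ = Dose_iv / CL
        = 150 / 9.29 = 16.1464 mg/L·hr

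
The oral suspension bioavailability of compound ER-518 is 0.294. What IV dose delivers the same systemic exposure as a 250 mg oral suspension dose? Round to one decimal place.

D_iv = 73.5 mg

Systemic exposure from an extravascular dose = F × D_ev, so the equivalent IV dose is F × D_ev.
D_iv = F × D_ev = 0.294 × 250 = 73.5 mg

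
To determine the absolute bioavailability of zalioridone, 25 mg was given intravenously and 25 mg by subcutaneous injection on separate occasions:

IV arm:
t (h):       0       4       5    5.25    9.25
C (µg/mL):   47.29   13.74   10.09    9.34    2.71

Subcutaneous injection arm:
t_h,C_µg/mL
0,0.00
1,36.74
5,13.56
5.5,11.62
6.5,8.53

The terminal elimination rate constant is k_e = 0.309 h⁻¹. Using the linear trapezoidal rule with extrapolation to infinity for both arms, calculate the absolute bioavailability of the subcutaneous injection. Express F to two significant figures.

Trapezoidal AUC_0→9.25 (IV):
  [0→4]: (47.29+13.74)/2 × 4 = 122.06
  [4→5]: (13.74+10.09)/2 × 1 = 11.915
  [5→5.25]: (10.09+9.34)/2 × 0.25 = 2.42875
  [5.25→9.25]: (9.34+2.71)/2 × 4 = 24.1
  Sum = 160.50375 µg/mL·h
IV tail: 2.71/0.309 = 8.770; AUC_iv,0→∞ = 160.50375 + 8.770 = 169.27375 µg/mL·h
Trapezoidal AUC_0→6.5 (subcutaneous injection):
  [0→1]: (0.00+36.74)/2 × 1 = 18.37
  [1→5]: (36.74+13.56)/2 × 4 = 100.6
  [5→5.5]: (13.56+11.62)/2 × 0.5 = 6.295
  [5.5→6.5]: (11.62+8.53)/2 × 1 = 10.075
  Sum = 135.34 µg/mL·h
subcutaneous injection tail: 8.53/0.309 = 27.605; AUC_ev,0→∞ = 135.34 + 27.605 = 162.945 µg/mL·h
F = (AUC_ev/D_ev)/(AUC_iv/D_iv) = (162.945/25)/(169.27375/25) = 6.5178/6.77095 = 0.9626

F = 0.96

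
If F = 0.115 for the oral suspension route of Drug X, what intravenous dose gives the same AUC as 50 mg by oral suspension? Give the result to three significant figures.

D_iv = 5.75 mg

Systemic exposure from an extravascular dose = F × D_ev, so the equivalent IV dose is F × D_ev.
D_iv = F × D_ev = 0.115 × 50 = 5.75 mg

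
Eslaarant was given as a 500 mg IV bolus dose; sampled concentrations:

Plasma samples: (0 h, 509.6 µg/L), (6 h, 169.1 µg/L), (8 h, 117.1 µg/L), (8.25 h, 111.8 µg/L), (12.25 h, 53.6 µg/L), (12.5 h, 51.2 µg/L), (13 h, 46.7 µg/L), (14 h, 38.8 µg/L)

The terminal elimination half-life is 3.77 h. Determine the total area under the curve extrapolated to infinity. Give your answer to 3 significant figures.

AUC = 2970 µg/L·h

Trapezoidal AUC_0→14:
  [0→6]: (509.6+169.1)/2 × 6 = 2036.1
  [6→8]: (169.1+117.1)/2 × 2 = 286.2
  [8→8.25]: (117.1+111.8)/2 × 0.25 = 28.6125
  [8.25→12.25]: (111.8+53.6)/2 × 4 = 330.8
  [12.25→12.5]: (53.6+51.2)/2 × 0.25 = 13.1
  [12.5→13]: (51.2+46.7)/2 × 0.5 = 24.475
  [13→14]: (46.7+38.8)/2 × 1 = 42.75
  Sum = 2762.0375 µg/L·h
k_e = ln2 / t½ = 0.693147 / 3.77 = 0.1839 h^-1
Extrapolated tail: C_last / k_e = 38.8 / 0.1839 = 210.984
AUC_0→∞ = 2762.0375 + 210.984 = 2973.0215 µg/L·h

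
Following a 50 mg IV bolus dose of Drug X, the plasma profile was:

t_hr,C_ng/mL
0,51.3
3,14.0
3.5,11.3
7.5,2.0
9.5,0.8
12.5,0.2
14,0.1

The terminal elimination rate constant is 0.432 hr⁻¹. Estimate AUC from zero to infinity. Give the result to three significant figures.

Trapezoidal AUC_0→14:
  [0→3]: (51.3+14.0)/2 × 3 = 97.95
  [3→3.5]: (14.0+11.3)/2 × 0.5 = 6.325
  [3.5→7.5]: (11.3+2.0)/2 × 4 = 26.6
  [7.5→9.5]: (2.0+0.8)/2 × 2 = 2.8
  [9.5→12.5]: (0.8+0.2)/2 × 3 = 1.5
  [12.5→14]: (0.2+0.1)/2 × 1.5 = 0.225
  Sum = 135.4 ng/mL·hr
Extrapolated tail: C_last / k_e = 0.1 / 0.432 = 0.231
AUC_0→∞ = 135.4 + 0.231 = 135.631 ng/mL·hr

AUC = 136 ng/mL·hr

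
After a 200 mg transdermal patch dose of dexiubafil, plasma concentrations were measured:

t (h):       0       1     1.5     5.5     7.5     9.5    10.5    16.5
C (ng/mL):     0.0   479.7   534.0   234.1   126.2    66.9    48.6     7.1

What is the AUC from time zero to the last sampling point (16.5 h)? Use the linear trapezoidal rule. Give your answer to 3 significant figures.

Trapezoidal AUC_0→16.5:
  [0→1]: (0.0+479.7)/2 × 1 = 239.85
  [1→1.5]: (479.7+534.0)/2 × 0.5 = 253.425
  [1.5→5.5]: (534.0+234.1)/2 × 4 = 1536.2
  [5.5→7.5]: (234.1+126.2)/2 × 2 = 360.3
  [7.5→9.5]: (126.2+66.9)/2 × 2 = 193.1
  [9.5→10.5]: (66.9+48.6)/2 × 1 = 57.75
  [10.5→16.5]: (48.6+7.1)/2 × 6 = 167.1
  Sum = 2807.725 ng/mL·h

AUC = 2810 ng/mL·h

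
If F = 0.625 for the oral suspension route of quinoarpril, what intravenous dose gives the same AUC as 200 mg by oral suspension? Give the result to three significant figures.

D_iv = 125 mg

Systemic exposure from an extravascular dose = F × D_ev, so the equivalent IV dose is F × D_ev.
D_iv = F × D_ev = 0.625 × 200 = 125 mg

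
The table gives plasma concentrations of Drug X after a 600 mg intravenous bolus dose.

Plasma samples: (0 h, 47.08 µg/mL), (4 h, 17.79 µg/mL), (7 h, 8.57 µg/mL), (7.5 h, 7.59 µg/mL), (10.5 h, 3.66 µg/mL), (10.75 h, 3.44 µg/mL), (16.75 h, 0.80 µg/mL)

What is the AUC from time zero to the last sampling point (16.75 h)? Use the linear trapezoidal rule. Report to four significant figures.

Trapezoidal AUC_0→16.75:
  [0→4]: (47.08+17.79)/2 × 4 = 129.74
  [4→7]: (17.79+8.57)/2 × 3 = 39.54
  [7→7.5]: (8.57+7.59)/2 × 0.5 = 4.04
  [7.5→10.5]: (7.59+3.66)/2 × 3 = 16.875
  [10.5→10.75]: (3.66+3.44)/2 × 0.25 = 0.8875
  [10.75→16.75]: (3.44+0.80)/2 × 6 = 12.72
  Sum = 203.8025 µg/mL·h

AUC = 203.8 µg/mL·h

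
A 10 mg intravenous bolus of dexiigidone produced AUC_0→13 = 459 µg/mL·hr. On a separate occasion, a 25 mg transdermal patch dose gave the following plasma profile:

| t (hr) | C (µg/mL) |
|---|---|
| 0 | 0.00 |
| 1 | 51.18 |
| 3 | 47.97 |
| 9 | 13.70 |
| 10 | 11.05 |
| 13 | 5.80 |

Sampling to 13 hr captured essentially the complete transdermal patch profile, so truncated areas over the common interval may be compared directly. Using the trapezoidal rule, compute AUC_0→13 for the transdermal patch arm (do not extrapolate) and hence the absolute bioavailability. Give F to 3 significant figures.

F = 0.303

Trapezoidal AUC_0→13 (transdermal patch):
  [0→1]: (0.00+51.18)/2 × 1 = 25.59
  [1→3]: (51.18+47.97)/2 × 2 = 99.15
  [3→9]: (47.97+13.70)/2 × 6 = 185.01
  [9→10]: (13.70+11.05)/2 × 1 = 12.375
  [10→13]: (11.05+5.80)/2 × 3 = 25.275
  Sum = 347.4 µg/mL·hr
F = (AUC_ev/D_ev)/(AUC_iv/D_iv) = (347.4/25)/(459/10) = 13.896/45.9 = 0.3027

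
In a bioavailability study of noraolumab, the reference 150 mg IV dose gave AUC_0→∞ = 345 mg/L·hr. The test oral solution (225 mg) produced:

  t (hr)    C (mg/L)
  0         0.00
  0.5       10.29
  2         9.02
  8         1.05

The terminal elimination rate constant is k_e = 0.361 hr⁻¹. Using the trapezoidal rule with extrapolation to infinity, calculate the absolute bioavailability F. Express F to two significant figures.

F = 0.097

Trapezoidal AUC_0→8 (oral solution):
  [0→0.5]: (0.00+10.29)/2 × 0.5 = 2.5725
  [0.5→2]: (10.29+9.02)/2 × 1.5 = 14.4825
  [2→8]: (9.02+1.05)/2 × 6 = 30.21
  Sum = 47.265 mg/L·hr
Tail: C_last/k_e = 1.05/0.361 = 2.909
AUC_0→∞ (oral solution) = 47.265 + 2.909 = 50.174 mg/L·hr
F = (AUC_ev/D_ev)/(AUC_iv/D_iv) = (50.174/225)/(345/150) = 0.222996/2.3 = 0.0970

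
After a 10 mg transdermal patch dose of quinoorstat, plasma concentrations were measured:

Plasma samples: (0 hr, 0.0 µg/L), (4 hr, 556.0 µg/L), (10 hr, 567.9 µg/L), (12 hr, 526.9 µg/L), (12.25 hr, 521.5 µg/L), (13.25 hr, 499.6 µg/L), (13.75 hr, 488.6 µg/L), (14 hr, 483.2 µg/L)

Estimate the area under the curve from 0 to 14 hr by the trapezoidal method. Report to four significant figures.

AUC = 6589 µg/L·hr

Trapezoidal AUC_0→14:
  [0→4]: (0.0+556.0)/2 × 4 = 1112.0
  [4→10]: (556.0+567.9)/2 × 6 = 3371.7
  [10→12]: (567.9+526.9)/2 × 2 = 1094.8
  [12→12.25]: (526.9+521.5)/2 × 0.25 = 131.05
  [12.25→13.25]: (521.5+499.6)/2 × 1 = 510.55
  [13.25→13.75]: (499.6+488.6)/2 × 0.5 = 247.05
  [13.75→14]: (488.6+483.2)/2 × 0.25 = 121.475
  Sum = 6588.625 µg/L·hr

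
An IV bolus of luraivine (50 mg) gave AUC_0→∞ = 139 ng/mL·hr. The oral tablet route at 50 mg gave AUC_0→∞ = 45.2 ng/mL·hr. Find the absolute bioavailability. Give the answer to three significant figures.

F = (AUC_ev / D_ev) / (AUC_iv / D_iv)
  = (45.2/50) / (139/50)
  = 0.904 / 2.78 = 0.3252

F = 0.325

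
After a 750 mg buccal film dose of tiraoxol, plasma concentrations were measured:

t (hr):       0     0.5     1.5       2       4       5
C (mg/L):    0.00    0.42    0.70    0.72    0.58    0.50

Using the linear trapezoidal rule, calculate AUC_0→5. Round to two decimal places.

Trapezoidal AUC_0→5:
  [0→0.5]: (0.00+0.42)/2 × 0.5 = 0.105
  [0.5→1.5]: (0.42+0.70)/2 × 1 = 0.56
  [1.5→2]: (0.70+0.72)/2 × 0.5 = 0.355
  [2→4]: (0.72+0.58)/2 × 2 = 1.3
  [4→5]: (0.58+0.50)/2 × 1 = 0.54
  Sum = 2.86 mg/L·hr

AUC = 2.86 mg/L·hr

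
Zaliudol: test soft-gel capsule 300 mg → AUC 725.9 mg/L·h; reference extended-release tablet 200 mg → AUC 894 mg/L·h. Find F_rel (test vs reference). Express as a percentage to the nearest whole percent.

F_rel = (AUC_test/D_test) / (AUC_ref/D_ref)
      = (725.9/300) / (894/200)
      = 2.41967 / 4.47 = 0.5413 = 54.13%

F_rel = 54%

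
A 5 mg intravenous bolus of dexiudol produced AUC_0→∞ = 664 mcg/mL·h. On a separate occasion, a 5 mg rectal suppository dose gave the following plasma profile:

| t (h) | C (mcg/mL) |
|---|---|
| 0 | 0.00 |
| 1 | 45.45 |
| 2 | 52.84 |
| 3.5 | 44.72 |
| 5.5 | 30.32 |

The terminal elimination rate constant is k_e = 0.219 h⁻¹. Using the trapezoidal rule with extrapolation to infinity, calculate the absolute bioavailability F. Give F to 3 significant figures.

F = 0.540

Trapezoidal AUC_0→5.5 (rectal suppository):
  [0→1]: (0.00+45.45)/2 × 1 = 22.725
  [1→2]: (45.45+52.84)/2 × 1 = 49.145
  [2→3.5]: (52.84+44.72)/2 × 1.5 = 73.17
  [3.5→5.5]: (44.72+30.32)/2 × 2 = 75.04
  Sum = 220.08 mcg/mL·h
Tail: C_last/k_e = 30.32/0.219 = 138.447
AUC_0→∞ (rectal suppository) = 220.08 + 138.447 = 358.527 mcg/mL·h
F = (AUC_ev/D_ev)/(AUC_iv/D_iv) = (358.527/5)/(664/5) = 71.7054/132.8 = 0.5400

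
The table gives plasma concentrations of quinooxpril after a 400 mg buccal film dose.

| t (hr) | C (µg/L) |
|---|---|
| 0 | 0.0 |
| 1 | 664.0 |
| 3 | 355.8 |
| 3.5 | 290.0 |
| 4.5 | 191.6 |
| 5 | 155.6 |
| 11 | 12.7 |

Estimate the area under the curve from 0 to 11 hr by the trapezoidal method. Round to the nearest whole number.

AUC = 2346 µg/L·hr

Trapezoidal AUC_0→11:
  [0→1]: (0.0+664.0)/2 × 1 = 332.0
  [1→3]: (664.0+355.8)/2 × 2 = 1019.8
  [3→3.5]: (355.8+290.0)/2 × 0.5 = 161.45
  [3.5→4.5]: (290.0+191.6)/2 × 1 = 240.8
  [4.5→5]: (191.6+155.6)/2 × 0.5 = 86.8
  [5→11]: (155.6+12.7)/2 × 6 = 504.9
  Sum = 2345.75 µg/L·hr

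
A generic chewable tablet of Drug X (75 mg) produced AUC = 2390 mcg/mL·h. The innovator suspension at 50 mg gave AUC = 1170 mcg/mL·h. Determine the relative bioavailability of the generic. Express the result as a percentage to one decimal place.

F_rel = 136.2%

F_rel = (AUC_test/D_test) / (AUC_ref/D_ref)
      = (2390/75) / (1170/50)
      = 31.8667 / 23.4 = 1.3618 = 136.18%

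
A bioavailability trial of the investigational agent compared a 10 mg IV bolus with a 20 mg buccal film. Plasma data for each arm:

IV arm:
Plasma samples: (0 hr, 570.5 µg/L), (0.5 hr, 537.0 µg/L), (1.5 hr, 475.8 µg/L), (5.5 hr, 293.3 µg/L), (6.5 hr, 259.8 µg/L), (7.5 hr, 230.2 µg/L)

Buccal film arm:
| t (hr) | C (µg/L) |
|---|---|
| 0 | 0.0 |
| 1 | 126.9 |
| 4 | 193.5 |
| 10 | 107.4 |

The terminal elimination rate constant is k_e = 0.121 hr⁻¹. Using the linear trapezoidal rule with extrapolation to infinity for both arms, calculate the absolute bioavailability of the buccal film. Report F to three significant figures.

F = 0.246

Trapezoidal AUC_0→7.5 (IV):
  [0→0.5]: (570.5+537.0)/2 × 0.5 = 276.875
  [0.5→1.5]: (537.0+475.8)/2 × 1 = 506.4
  [1.5→5.5]: (475.8+293.3)/2 × 4 = 1538.2
  [5.5→6.5]: (293.3+259.8)/2 × 1 = 276.55
  [6.5→7.5]: (259.8+230.2)/2 × 1 = 245.0
  Sum = 2843.025 µg/L·hr
IV tail: 230.2/0.121 = 1902.479; AUC_iv,0→∞ = 2843.025 + 1902.479 = 4745.504 µg/L·hr
Trapezoidal AUC_0→10 (buccal film):
  [0→1]: (0.0+126.9)/2 × 1 = 63.45
  [1→4]: (126.9+193.5)/2 × 3 = 480.6
  [4→10]: (193.5+107.4)/2 × 6 = 902.7
  Sum = 1446.75 µg/L·hr
buccal film tail: 107.4/0.121 = 887.603; AUC_ev,0→∞ = 1446.75 + 887.603 = 2334.353 µg/L·hr
F = (AUC_ev/D_ev)/(AUC_iv/D_iv) = (2334.353/20)/(4745.504/10) = 116.71765/474.5504 = 0.2460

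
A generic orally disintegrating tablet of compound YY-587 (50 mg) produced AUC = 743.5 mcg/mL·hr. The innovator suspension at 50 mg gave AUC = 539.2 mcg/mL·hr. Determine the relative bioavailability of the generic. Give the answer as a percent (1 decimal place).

F_rel = 137.9%

F_rel = (AUC_test/D_test) / (AUC_ref/D_ref)
      = (743.5/50) / (539.2/50)
      = 14.87 / 10.784 = 1.3789 = 137.89%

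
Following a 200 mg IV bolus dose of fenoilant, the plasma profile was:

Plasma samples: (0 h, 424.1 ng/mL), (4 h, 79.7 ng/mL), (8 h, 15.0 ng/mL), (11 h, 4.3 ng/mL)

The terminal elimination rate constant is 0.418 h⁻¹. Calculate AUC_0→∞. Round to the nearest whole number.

AUC = 1236 ng/mL·h

Trapezoidal AUC_0→11:
  [0→4]: (424.1+79.7)/2 × 4 = 1007.6
  [4→8]: (79.7+15.0)/2 × 4 = 189.4
  [8→11]: (15.0+4.3)/2 × 3 = 28.95
  Sum = 1225.95 ng/mL·h
Extrapolated tail: C_last / k_e = 4.3 / 0.418 = 10.287
AUC_0→∞ = 1225.95 + 10.287 = 1236.237 ng/mL·h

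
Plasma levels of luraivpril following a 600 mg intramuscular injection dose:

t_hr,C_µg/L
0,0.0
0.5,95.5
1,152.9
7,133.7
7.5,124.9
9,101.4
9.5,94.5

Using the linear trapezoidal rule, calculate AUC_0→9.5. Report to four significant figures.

AUC = 1229 µg/L·hr

Trapezoidal AUC_0→9.5:
  [0→0.5]: (0.0+95.5)/2 × 0.5 = 23.875
  [0.5→1]: (95.5+152.9)/2 × 0.5 = 62.1
  [1→7]: (152.9+133.7)/2 × 6 = 859.8
  [7→7.5]: (133.7+124.9)/2 × 0.5 = 64.65
  [7.5→9]: (124.9+101.4)/2 × 1.5 = 169.725
  [9→9.5]: (101.4+94.5)/2 × 0.5 = 48.975
  Sum = 1229.125 µg/L·hr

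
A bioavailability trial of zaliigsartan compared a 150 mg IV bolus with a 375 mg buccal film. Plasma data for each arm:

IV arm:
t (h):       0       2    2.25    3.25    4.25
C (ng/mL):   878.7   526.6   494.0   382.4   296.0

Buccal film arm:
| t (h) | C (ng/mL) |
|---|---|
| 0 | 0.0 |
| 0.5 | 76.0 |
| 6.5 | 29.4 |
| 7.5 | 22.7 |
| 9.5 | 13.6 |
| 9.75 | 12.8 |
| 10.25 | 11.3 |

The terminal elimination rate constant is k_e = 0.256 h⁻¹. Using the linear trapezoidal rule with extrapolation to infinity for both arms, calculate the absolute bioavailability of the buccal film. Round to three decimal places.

F = 0.052

Trapezoidal AUC_0→4.25 (IV):
  [0→2]: (878.7+526.6)/2 × 2 = 1405.3
  [2→2.25]: (526.6+494.0)/2 × 0.25 = 127.575
  [2.25→3.25]: (494.0+382.4)/2 × 1 = 438.2
  [3.25→4.25]: (382.4+296.0)/2 × 1 = 339.2
  Sum = 2310.275 ng/mL·h
IV tail: 296.0/0.256 = 1156.250; AUC_iv,0→∞ = 2310.275 + 1156.250 = 3466.525 ng/mL·h
Trapezoidal AUC_0→10.25 (buccal film):
  [0→0.5]: (0.0+76.0)/2 × 0.5 = 19.0
  [0.5→6.5]: (76.0+29.4)/2 × 6 = 316.2
  [6.5→7.5]: (29.4+22.7)/2 × 1 = 26.05
  [7.5→9.5]: (22.7+13.6)/2 × 2 = 36.3
  [9.5→9.75]: (13.6+12.8)/2 × 0.25 = 3.3
  [9.75→10.25]: (12.8+11.3)/2 × 0.5 = 6.025
  Sum = 406.875 ng/mL·h
buccal film tail: 11.3/0.256 = 44.141; AUC_ev,0→∞ = 406.875 + 44.141 = 451.016 ng/mL·h
F = (AUC_ev/D_ev)/(AUC_iv/D_iv) = (451.016/375)/(3466.525/150) = 1.20271/23.1102 = 0.0520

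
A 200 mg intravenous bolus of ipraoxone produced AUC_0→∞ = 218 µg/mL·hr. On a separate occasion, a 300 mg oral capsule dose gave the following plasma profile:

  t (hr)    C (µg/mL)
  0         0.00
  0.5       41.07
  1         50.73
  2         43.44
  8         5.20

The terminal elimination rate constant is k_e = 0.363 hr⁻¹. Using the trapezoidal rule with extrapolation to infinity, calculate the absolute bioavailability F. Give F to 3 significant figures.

Trapezoidal AUC_0→8 (oral capsule):
  [0→0.5]: (0.00+41.07)/2 × 0.5 = 10.2675
  [0.5→1]: (41.07+50.73)/2 × 0.5 = 22.95
  [1→2]: (50.73+43.44)/2 × 1 = 47.085
  [2→8]: (43.44+5.20)/2 × 6 = 145.92
  Sum = 226.2225 µg/mL·hr
Tail: C_last/k_e = 5.20/0.363 = 14.325
AUC_0→∞ (oral capsule) = 226.2225 + 14.325 = 240.5475 µg/mL·hr
F = (AUC_ev/D_ev)/(AUC_iv/D_iv) = (240.5475/300)/(218/200) = 0.801825/1.09 = 0.7356

F = 0.736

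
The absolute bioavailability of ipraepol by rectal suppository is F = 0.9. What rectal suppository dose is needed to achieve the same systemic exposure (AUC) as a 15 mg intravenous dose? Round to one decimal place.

For equal systemic exposure: F × D_ev = D_iv
D_ev = D_iv / F = 15 / 0.9 = 16.6667 mg

D_rectal = 16.7 mg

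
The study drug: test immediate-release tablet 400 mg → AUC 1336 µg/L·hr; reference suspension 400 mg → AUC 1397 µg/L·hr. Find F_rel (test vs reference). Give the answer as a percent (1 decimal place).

F_rel = 95.6%

F_rel = (AUC_test/D_test) / (AUC_ref/D_ref)
      = (1336/400) / (1397/400)
      = 3.34 / 3.4925 = 0.9563 = 95.63%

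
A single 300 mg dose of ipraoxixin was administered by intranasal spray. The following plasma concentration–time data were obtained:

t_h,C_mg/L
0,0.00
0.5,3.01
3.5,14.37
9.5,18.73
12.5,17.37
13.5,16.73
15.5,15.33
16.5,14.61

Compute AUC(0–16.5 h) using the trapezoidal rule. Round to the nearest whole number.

AUC = 244 mg/L·h

Trapezoidal AUC_0→16.5:
  [0→0.5]: (0.00+3.01)/2 × 0.5 = 0.7525
  [0.5→3.5]: (3.01+14.37)/2 × 3 = 26.07
  [3.5→9.5]: (14.37+18.73)/2 × 6 = 99.3
  [9.5→12.5]: (18.73+17.37)/2 × 3 = 54.15
  [12.5→13.5]: (17.37+16.73)/2 × 1 = 17.05
  [13.5→15.5]: (16.73+15.33)/2 × 2 = 32.06
  [15.5→16.5]: (15.33+14.61)/2 × 1 = 14.97
  Sum = 244.3525 mg/L·h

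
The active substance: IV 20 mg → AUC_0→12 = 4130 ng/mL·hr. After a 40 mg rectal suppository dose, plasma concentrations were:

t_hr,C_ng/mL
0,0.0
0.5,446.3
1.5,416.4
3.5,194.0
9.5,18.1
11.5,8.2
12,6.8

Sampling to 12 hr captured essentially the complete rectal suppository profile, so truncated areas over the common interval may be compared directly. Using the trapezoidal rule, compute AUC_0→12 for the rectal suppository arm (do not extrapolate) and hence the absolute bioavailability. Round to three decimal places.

F = 0.220

Trapezoidal AUC_0→12 (rectal suppository):
  [0→0.5]: (0.0+446.3)/2 × 0.5 = 111.575
  [0.5→1.5]: (446.3+416.4)/2 × 1 = 431.35
  [1.5→3.5]: (416.4+194.0)/2 × 2 = 610.4
  [3.5→9.5]: (194.0+18.1)/2 × 6 = 636.3
  [9.5→11.5]: (18.1+8.2)/2 × 2 = 26.3
  [11.5→12]: (8.2+6.8)/2 × 0.5 = 3.75
  Sum = 1819.675 ng/mL·hr
F = (AUC_ev/D_ev)/(AUC_iv/D_iv) = (1819.675/40)/(4130/20) = 45.491875/206.5 = 0.2203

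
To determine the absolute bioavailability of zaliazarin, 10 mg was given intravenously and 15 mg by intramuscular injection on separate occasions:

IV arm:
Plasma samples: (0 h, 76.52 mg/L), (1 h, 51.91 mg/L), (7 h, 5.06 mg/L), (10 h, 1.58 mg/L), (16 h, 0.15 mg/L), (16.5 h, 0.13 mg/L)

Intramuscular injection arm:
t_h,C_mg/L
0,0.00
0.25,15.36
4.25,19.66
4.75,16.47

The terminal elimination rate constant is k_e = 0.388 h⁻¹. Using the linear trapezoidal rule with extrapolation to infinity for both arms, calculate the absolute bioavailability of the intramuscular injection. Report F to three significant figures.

Trapezoidal AUC_0→16.5 (IV):
  [0→1]: (76.52+51.91)/2 × 1 = 64.215
  [1→7]: (51.91+5.06)/2 × 6 = 170.91
  [7→10]: (5.06+1.58)/2 × 3 = 9.96
  [10→16]: (1.58+0.15)/2 × 6 = 5.19
  [16→16.5]: (0.15+0.13)/2 × 0.5 = 0.07
  Sum = 250.345 mg/L·h
IV tail: 0.13/0.388 = 0.335; AUC_iv,0→∞ = 250.345 + 0.335 = 250.68 mg/L·h
Trapezoidal AUC_0→4.75 (intramuscular injection):
  [0→0.25]: (0.00+15.36)/2 × 0.25 = 1.92
  [0.25→4.25]: (15.36+19.66)/2 × 4 = 70.04
  [4.25→4.75]: (19.66+16.47)/2 × 0.5 = 9.0325
  Sum = 80.9925 mg/L·h
intramuscular injection tail: 16.47/0.388 = 42.448; AUC_ev,0→∞ = 80.9925 + 42.448 = 123.4405 mg/L·h
F = (AUC_ev/D_ev)/(AUC_iv/D_iv) = (123.4405/15)/(250.68/10) = 8.22937/25.068 = 0.3283

F = 0.328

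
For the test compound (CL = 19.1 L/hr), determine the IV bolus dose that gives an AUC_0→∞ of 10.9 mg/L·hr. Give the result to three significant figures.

Dose = 208 mg

Dose_iv = CL × AUC_0→∞
     = 19.1 × 10.9 = 208.19 mg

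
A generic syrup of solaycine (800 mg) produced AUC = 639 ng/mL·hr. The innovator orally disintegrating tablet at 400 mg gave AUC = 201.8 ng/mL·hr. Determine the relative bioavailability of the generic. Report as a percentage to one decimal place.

F_rel = (AUC_test/D_test) / (AUC_ref/D_ref)
      = (639/800) / (201.8/400)
      = 0.79875 / 0.5045 = 1.5833 = 158.33%

F_rel = 158.3%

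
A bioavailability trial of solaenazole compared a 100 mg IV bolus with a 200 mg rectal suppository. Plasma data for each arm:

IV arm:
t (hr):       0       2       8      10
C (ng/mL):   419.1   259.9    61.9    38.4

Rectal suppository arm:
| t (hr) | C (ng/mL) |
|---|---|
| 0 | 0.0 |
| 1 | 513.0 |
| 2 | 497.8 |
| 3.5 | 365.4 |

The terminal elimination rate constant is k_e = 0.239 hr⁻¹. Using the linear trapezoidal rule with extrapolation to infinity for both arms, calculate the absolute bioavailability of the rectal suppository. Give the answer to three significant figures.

F = 0.771

Trapezoidal AUC_0→10 (IV):
  [0→2]: (419.1+259.9)/2 × 2 = 679.0
  [2→8]: (259.9+61.9)/2 × 6 = 965.4
  [8→10]: (61.9+38.4)/2 × 2 = 100.3
  Sum = 1744.7 ng/mL·hr
IV tail: 38.4/0.239 = 160.669; AUC_iv,0→∞ = 1744.7 + 160.669 = 1905.369 ng/mL·hr
Trapezoidal AUC_0→3.5 (rectal suppository):
  [0→1]: (0.0+513.0)/2 × 1 = 256.5
  [1→2]: (513.0+497.8)/2 × 1 = 505.4
  [2→3.5]: (497.8+365.4)/2 × 1.5 = 647.4
  Sum = 1409.3 ng/mL·hr
rectal suppository tail: 365.4/0.239 = 1528.870; AUC_ev,0→∞ = 1409.3 + 1528.870 = 2938.17 ng/mL·hr
F = (AUC_ev/D_ev)/(AUC_iv/D_iv) = (2938.17/200)/(1905.369/100) = 14.69085/19.05369 = 0.7710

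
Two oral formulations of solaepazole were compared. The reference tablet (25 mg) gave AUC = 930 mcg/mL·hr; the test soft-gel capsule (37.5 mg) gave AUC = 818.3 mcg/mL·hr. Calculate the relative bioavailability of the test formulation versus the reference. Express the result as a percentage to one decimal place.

F_rel = (AUC_test/D_test) / (AUC_ref/D_ref)
      = (818.3/37.5) / (930/25)
      = 21.8213 / 37.2 = 0.5866 = 58.66%

F_rel = 58.7%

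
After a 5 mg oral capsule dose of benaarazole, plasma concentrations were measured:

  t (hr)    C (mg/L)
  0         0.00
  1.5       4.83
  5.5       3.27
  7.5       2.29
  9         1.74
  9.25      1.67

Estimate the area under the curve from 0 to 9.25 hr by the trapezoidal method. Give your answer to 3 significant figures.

Trapezoidal AUC_0→9.25:
  [0→1.5]: (0.00+4.83)/2 × 1.5 = 3.6225
  [1.5→5.5]: (4.83+3.27)/2 × 4 = 16.2
  [5.5→7.5]: (3.27+2.29)/2 × 2 = 5.56
  [7.5→9]: (2.29+1.74)/2 × 1.5 = 3.0225
  [9→9.25]: (1.74+1.67)/2 × 0.25 = 0.42625
  Sum = 28.83125 mg/L·hr

AUC = 28.8 mg/L·hr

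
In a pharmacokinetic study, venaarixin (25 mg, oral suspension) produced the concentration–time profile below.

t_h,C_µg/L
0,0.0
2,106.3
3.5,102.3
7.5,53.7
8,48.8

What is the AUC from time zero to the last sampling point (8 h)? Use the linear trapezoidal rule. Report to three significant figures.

AUC = 600 µg/L·h

Trapezoidal AUC_0→8:
  [0→2]: (0.0+106.3)/2 × 2 = 106.3
  [2→3.5]: (106.3+102.3)/2 × 1.5 = 156.45
  [3.5→7.5]: (102.3+53.7)/2 × 4 = 312.0
  [7.5→8]: (53.7+48.8)/2 × 0.5 = 25.625
  Sum = 600.375 µg/L·h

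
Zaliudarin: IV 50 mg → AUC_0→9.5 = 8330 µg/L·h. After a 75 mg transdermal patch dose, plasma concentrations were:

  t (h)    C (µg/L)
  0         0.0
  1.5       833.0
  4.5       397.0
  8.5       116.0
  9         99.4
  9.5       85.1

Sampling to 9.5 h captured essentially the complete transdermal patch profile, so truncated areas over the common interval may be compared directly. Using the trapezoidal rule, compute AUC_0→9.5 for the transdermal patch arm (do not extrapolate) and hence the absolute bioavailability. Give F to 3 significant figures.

F = 0.288

Trapezoidal AUC_0→9.5 (transdermal patch):
  [0→1.5]: (0.0+833.0)/2 × 1.5 = 624.75
  [1.5→4.5]: (833.0+397.0)/2 × 3 = 1845.0
  [4.5→8.5]: (397.0+116.0)/2 × 4 = 1026.0
  [8.5→9]: (116.0+99.4)/2 × 0.5 = 53.85
  [9→9.5]: (99.4+85.1)/2 × 0.5 = 46.125
  Sum = 3595.725 µg/L·h
F = (AUC_ev/D_ev)/(AUC_iv/D_iv) = (3595.725/75)/(8330/50) = 47.943/166.6 = 0.2878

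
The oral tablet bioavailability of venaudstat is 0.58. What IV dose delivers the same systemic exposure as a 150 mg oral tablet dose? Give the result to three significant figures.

D_iv = 87.0 mg

Systemic exposure from an extravascular dose = F × D_ev, so the equivalent IV dose is F × D_ev.
D_iv = F × D_ev = 0.58 × 150 = 87 mg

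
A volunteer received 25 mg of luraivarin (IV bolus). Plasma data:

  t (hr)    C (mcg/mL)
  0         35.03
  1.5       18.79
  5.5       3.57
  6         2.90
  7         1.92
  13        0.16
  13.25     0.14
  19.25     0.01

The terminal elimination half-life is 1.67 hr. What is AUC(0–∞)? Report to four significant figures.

AUC = 95.86 mcg/mL·hr

Trapezoidal AUC_0→19.25:
  [0→1.5]: (35.03+18.79)/2 × 1.5 = 40.365
  [1.5→5.5]: (18.79+3.57)/2 × 4 = 44.72
  [5.5→6]: (3.57+2.90)/2 × 0.5 = 1.6175
  [6→7]: (2.90+1.92)/2 × 1 = 2.41
  [7→13]: (1.92+0.16)/2 × 6 = 6.24
  [13→13.25]: (0.16+0.14)/2 × 0.25 = 0.0375
  [13.25→19.25]: (0.14+0.01)/2 × 6 = 0.45
  Sum = 95.84 mcg/mL·hr
k_e = ln2 / t½ = 0.693147 / 1.67 = 0.4151 hr^-1
Extrapolated tail: C_last / k_e = 0.01 / 0.4151 = 0.024
AUC_0→∞ = 95.84 + 0.024 = 95.864 mcg/mL·hr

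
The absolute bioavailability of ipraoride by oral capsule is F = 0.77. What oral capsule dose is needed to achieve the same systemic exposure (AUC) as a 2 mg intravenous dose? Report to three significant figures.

For equal systemic exposure: F × D_ev = D_iv
D_ev = D_iv / F = 2 / 0.77 = 2.5974 mg

D_oral = 2.60 mg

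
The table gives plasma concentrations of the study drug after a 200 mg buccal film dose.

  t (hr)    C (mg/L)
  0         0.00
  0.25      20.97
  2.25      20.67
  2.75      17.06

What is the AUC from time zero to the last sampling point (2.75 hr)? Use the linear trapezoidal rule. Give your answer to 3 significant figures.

AUC = 53.7 mg/L·hr

Trapezoidal AUC_0→2.75:
  [0→0.25]: (0.00+20.97)/2 × 0.25 = 2.62125
  [0.25→2.25]: (20.97+20.67)/2 × 2 = 41.64
  [2.25→2.75]: (20.67+17.06)/2 × 0.5 = 9.4325
  Sum = 53.69375 mg/L·hr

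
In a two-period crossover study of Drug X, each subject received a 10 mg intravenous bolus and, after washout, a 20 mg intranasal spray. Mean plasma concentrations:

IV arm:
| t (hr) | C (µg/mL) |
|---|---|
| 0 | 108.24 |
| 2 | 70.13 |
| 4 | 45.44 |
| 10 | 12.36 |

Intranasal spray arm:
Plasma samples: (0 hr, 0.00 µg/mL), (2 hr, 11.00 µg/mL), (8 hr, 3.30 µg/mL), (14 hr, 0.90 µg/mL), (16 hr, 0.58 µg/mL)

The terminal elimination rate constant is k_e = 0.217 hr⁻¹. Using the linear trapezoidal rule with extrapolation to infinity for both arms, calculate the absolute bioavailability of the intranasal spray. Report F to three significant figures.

F = 0.0674

Trapezoidal AUC_0→10 (IV):
  [0→2]: (108.24+70.13)/2 × 2 = 178.37
  [2→4]: (70.13+45.44)/2 × 2 = 115.57
  [4→10]: (45.44+12.36)/2 × 6 = 173.4
  Sum = 467.34 µg/mL·hr
IV tail: 12.36/0.217 = 56.959; AUC_iv,0→∞ = 467.34 + 56.959 = 524.299 µg/mL·hr
Trapezoidal AUC_0→16 (intranasal spray):
  [0→2]: (0.00+11.00)/2 × 2 = 11.0
  [2→8]: (11.00+3.30)/2 × 6 = 42.9
  [8→14]: (3.30+0.90)/2 × 6 = 12.6
  [14→16]: (0.90+0.58)/2 × 2 = 1.48
  Sum = 67.98 µg/mL·hr
intranasal spray tail: 0.58/0.217 = 2.673; AUC_ev,0→∞ = 67.98 + 2.673 = 70.653 µg/mL·hr
F = (AUC_ev/D_ev)/(AUC_iv/D_iv) = (70.653/20)/(524.299/10) = 3.53265/52.4299 = 0.0674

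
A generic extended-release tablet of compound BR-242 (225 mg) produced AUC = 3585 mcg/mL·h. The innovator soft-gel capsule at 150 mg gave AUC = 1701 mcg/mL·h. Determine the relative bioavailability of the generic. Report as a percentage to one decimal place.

F_rel = 140.5%

F_rel = (AUC_test/D_test) / (AUC_ref/D_ref)
      = (3585/225) / (1701/150)
      = 15.9333 / 11.34 = 1.4051 = 140.51%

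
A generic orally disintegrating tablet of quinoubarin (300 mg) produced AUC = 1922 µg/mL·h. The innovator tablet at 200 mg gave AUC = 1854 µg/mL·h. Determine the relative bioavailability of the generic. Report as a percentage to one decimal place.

F_rel = 69.1%

F_rel = (AUC_test/D_test) / (AUC_ref/D_ref)
      = (1922/300) / (1854/200)
      = 6.40667 / 9.27 = 0.6911 = 69.11%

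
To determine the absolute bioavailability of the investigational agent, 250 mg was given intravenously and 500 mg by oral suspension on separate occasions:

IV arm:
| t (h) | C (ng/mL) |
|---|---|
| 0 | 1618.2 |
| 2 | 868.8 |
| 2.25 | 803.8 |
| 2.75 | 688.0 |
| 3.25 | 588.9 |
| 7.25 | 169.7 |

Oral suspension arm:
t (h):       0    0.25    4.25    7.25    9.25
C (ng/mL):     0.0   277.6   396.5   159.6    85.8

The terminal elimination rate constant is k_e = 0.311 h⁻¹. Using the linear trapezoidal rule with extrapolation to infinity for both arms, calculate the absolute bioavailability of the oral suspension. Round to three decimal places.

F = 0.251

Trapezoidal AUC_0→7.25 (IV):
  [0→2]: (1618.2+868.8)/2 × 2 = 2487.0
  [2→2.25]: (868.8+803.8)/2 × 0.25 = 209.075
  [2.25→2.75]: (803.8+688.0)/2 × 0.5 = 372.95
  [2.75→3.25]: (688.0+588.9)/2 × 0.5 = 319.225
  [3.25→7.25]: (588.9+169.7)/2 × 4 = 1517.2
  Sum = 4905.45 ng/mL·h
IV tail: 169.7/0.311 = 545.659; AUC_iv,0→∞ = 4905.45 + 545.659 = 5451.109 ng/mL·h
Trapezoidal AUC_0→9.25 (oral suspension):
  [0→0.25]: (0.0+277.6)/2 × 0.25 = 34.7
  [0.25→4.25]: (277.6+396.5)/2 × 4 = 1348.2
  [4.25→7.25]: (396.5+159.6)/2 × 3 = 834.15
  [7.25→9.25]: (159.6+85.8)/2 × 2 = 245.4
  Sum = 2462.45 ng/mL·h
oral suspension tail: 85.8/0.311 = 275.884; AUC_ev,0→∞ = 2462.45 + 275.884 = 2738.334 ng/mL·h
F = (AUC_ev/D_ev)/(AUC_iv/D_iv) = (2738.334/500)/(5451.109/250) = 5.476668/21.804436 = 0.2512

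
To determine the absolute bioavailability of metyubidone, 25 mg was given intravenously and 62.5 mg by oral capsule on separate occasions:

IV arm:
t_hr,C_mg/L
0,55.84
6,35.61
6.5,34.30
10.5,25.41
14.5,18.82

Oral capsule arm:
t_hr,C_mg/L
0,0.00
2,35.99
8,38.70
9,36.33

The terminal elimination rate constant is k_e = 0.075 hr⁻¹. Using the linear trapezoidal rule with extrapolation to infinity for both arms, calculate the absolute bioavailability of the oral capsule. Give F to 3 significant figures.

F = 0.417

Trapezoidal AUC_0→14.5 (IV):
  [0→6]: (55.84+35.61)/2 × 6 = 274.35
  [6→6.5]: (35.61+34.30)/2 × 0.5 = 17.4775
  [6.5→10.5]: (34.30+25.41)/2 × 4 = 119.42
  [10.5→14.5]: (25.41+18.82)/2 × 4 = 88.46
  Sum = 499.7075 mg/L·hr
IV tail: 18.82/0.075 = 250.933; AUC_iv,0→∞ = 499.7075 + 250.933 = 750.6405 mg/L·hr
Trapezoidal AUC_0→9 (oral capsule):
  [0→2]: (0.00+35.99)/2 × 2 = 35.99
  [2→8]: (35.99+38.70)/2 × 6 = 224.07
  [8→9]: (38.70+36.33)/2 × 1 = 37.515
  Sum = 297.575 mg/L·hr
oral capsule tail: 36.33/0.075 = 484.400; AUC_ev,0→∞ = 297.575 + 484.400 = 781.975 mg/L·hr
F = (AUC_ev/D_ev)/(AUC_iv/D_iv) = (781.975/62.5)/(750.6405/25) = 12.5116/30.02562 = 0.4167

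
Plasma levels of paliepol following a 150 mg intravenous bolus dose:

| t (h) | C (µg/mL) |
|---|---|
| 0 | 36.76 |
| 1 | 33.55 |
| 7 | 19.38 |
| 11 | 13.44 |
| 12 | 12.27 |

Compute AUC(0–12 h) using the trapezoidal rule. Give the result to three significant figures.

Trapezoidal AUC_0→12:
  [0→1]: (36.76+33.55)/2 × 1 = 35.155
  [1→7]: (33.55+19.38)/2 × 6 = 158.79
  [7→11]: (19.38+13.44)/2 × 4 = 65.64
  [11→12]: (13.44+12.27)/2 × 1 = 12.855
  Sum = 272.44 µg/mL·h

AUC = 272 µg/mL·h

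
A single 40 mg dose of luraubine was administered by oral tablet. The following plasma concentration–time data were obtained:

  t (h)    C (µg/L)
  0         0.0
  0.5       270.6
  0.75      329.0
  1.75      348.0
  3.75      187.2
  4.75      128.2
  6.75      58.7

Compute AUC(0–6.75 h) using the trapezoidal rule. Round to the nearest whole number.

AUC = 1361 µg/L·h

Trapezoidal AUC_0→6.75:
  [0→0.5]: (0.0+270.6)/2 × 0.5 = 67.65
  [0.5→0.75]: (270.6+329.0)/2 × 0.25 = 74.95
  [0.75→1.75]: (329.0+348.0)/2 × 1 = 338.5
  [1.75→3.75]: (348.0+187.2)/2 × 2 = 535.2
  [3.75→4.75]: (187.2+128.2)/2 × 1 = 157.7
  [4.75→6.75]: (128.2+58.7)/2 × 2 = 186.9
  Sum = 1360.9 µg/L·h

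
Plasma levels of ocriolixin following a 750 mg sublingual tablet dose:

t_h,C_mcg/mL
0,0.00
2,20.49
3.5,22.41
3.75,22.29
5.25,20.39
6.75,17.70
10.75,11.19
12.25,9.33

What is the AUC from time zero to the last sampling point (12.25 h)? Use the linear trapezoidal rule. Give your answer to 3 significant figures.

AUC = 192 mcg/mL·h

Trapezoidal AUC_0→12.25:
  [0→2]: (0.00+20.49)/2 × 2 = 20.49
  [2→3.5]: (20.49+22.41)/2 × 1.5 = 32.175
  [3.5→3.75]: (22.41+22.29)/2 × 0.25 = 5.5875
  [3.75→5.25]: (22.29+20.39)/2 × 1.5 = 32.01
  [5.25→6.75]: (20.39+17.70)/2 × 1.5 = 28.5675
  [6.75→10.75]: (17.70+11.19)/2 × 4 = 57.78
  [10.75→12.25]: (11.19+9.33)/2 × 1.5 = 15.39
  Sum = 192.0 mcg/mL·h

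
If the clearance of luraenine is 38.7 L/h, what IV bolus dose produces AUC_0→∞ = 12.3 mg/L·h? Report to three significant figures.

Dose_iv = CL × AUC_0→∞
     = 38.7 × 12.3 = 476.01 mg

Dose = 476 mg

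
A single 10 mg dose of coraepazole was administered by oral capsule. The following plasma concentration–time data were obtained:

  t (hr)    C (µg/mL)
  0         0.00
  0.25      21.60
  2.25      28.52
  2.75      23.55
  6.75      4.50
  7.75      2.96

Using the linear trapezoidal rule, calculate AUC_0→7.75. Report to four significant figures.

AUC = 125.7 µg/mL·hr

Trapezoidal AUC_0→7.75:
  [0→0.25]: (0.00+21.60)/2 × 0.25 = 2.7
  [0.25→2.25]: (21.60+28.52)/2 × 2 = 50.12
  [2.25→2.75]: (28.52+23.55)/2 × 0.5 = 13.0175
  [2.75→6.75]: (23.55+4.50)/2 × 4 = 56.1
  [6.75→7.75]: (4.50+2.96)/2 × 1 = 3.73
  Sum = 125.6675 µg/mL·hr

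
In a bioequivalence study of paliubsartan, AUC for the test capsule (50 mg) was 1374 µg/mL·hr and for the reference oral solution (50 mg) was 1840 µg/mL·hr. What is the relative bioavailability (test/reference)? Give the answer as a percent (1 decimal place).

F_rel = 74.7%

F_rel = (AUC_test/D_test) / (AUC_ref/D_ref)
      = (1374/50) / (1840/50)
      = 27.48 / 36.8 = 0.7467 = 74.67%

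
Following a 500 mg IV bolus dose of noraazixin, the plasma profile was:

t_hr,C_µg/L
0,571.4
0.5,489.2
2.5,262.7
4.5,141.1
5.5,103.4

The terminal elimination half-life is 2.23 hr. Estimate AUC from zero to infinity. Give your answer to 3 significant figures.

Trapezoidal AUC_0→5.5:
  [0→0.5]: (571.4+489.2)/2 × 0.5 = 265.15
  [0.5→2.5]: (489.2+262.7)/2 × 2 = 751.9
  [2.5→4.5]: (262.7+141.1)/2 × 2 = 403.8
  [4.5→5.5]: (141.1+103.4)/2 × 1 = 122.25
  Sum = 1543.1 µg/L·hr
k_e = ln2 / t½ = 0.693147 / 2.23 = 0.3108 hr^-1
Extrapolated tail: C_last / k_e = 103.4 / 0.3108 = 332.690
AUC_0→∞ = 1543.1 + 332.690 = 1875.79 µg/L·hr

AUC = 1880 µg/L·hr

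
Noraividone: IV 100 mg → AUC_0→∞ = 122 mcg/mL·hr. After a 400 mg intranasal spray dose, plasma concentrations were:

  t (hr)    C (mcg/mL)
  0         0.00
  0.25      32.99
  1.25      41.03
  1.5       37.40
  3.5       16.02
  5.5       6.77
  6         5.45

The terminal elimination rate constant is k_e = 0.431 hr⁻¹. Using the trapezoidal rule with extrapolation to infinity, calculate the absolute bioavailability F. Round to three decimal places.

F = 0.293

Trapezoidal AUC_0→6 (intranasal spray):
  [0→0.25]: (0.00+32.99)/2 × 0.25 = 4.12375
  [0.25→1.25]: (32.99+41.03)/2 × 1 = 37.01
  [1.25→1.5]: (41.03+37.40)/2 × 0.25 = 9.80375
  [1.5→3.5]: (37.40+16.02)/2 × 2 = 53.42
  [3.5→5.5]: (16.02+6.77)/2 × 2 = 22.79
  [5.5→6]: (6.77+5.45)/2 × 0.5 = 3.055
  Sum = 130.2025 mcg/mL·hr
Tail: C_last/k_e = 5.45/0.431 = 12.645
AUC_0→∞ (intranasal spray) = 130.2025 + 12.645 = 142.8475 mcg/mL·hr
F = (AUC_ev/D_ev)/(AUC_iv/D_iv) = (142.8475/400)/(122/100) = 0.35711875/1.22 = 0.2927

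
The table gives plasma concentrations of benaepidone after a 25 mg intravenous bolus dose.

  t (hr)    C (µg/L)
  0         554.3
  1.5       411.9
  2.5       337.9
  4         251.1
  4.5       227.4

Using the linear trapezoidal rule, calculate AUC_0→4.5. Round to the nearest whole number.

Trapezoidal AUC_0→4.5:
  [0→1.5]: (554.3+411.9)/2 × 1.5 = 724.65
  [1.5→2.5]: (411.9+337.9)/2 × 1 = 374.9
  [2.5→4]: (337.9+251.1)/2 × 1.5 = 441.75
  [4→4.5]: (251.1+227.4)/2 × 0.5 = 119.625
  Sum = 1660.925 µg/L·hr

AUC = 1661 µg/L·hr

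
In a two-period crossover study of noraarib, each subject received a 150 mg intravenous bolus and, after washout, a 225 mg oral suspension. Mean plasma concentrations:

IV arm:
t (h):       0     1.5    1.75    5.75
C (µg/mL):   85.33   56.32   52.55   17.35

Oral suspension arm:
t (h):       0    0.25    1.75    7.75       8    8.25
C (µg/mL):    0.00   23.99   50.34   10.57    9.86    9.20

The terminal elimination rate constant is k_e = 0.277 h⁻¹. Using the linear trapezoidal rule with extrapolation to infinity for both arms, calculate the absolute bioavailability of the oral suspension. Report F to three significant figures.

Trapezoidal AUC_0→5.75 (IV):
  [0→1.5]: (85.33+56.32)/2 × 1.5 = 106.2375
  [1.5→1.75]: (56.32+52.55)/2 × 0.25 = 13.60875
  [1.75→5.75]: (52.55+17.35)/2 × 4 = 139.8
  Sum = 259.64625 µg/mL·h
IV tail: 17.35/0.277 = 62.635; AUC_iv,0→∞ = 259.64625 + 62.635 = 322.28125 µg/mL·h
Trapezoidal AUC_0→8.25 (oral suspension):
  [0→0.25]: (0.00+23.99)/2 × 0.25 = 2.99875
  [0.25→1.75]: (23.99+50.34)/2 × 1.5 = 55.7475
  [1.75→7.75]: (50.34+10.57)/2 × 6 = 182.73
  [7.75→8]: (10.57+9.86)/2 × 0.25 = 2.55375
  [8→8.25]: (9.86+9.20)/2 × 0.25 = 2.3825
  Sum = 246.4125 µg/mL·h
oral suspension tail: 9.20/0.277 = 33.213; AUC_ev,0→∞ = 246.4125 + 33.213 = 279.6255 µg/mL·h
F = (AUC_ev/D_ev)/(AUC_iv/D_iv) = (279.6255/225)/(322.28125/150) = 1.24278/2.14854 = 0.5784

F = 0.578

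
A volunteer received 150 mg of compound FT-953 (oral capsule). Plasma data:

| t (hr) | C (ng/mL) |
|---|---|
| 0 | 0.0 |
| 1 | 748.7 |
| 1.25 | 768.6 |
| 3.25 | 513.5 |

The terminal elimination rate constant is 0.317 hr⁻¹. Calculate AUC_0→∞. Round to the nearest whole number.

AUC = 3466 ng/mL·hr

Trapezoidal AUC_0→3.25:
  [0→1]: (0.0+748.7)/2 × 1 = 374.35
  [1→1.25]: (748.7+768.6)/2 × 0.25 = 189.6625
  [1.25→3.25]: (768.6+513.5)/2 × 2 = 1282.1
  Sum = 1846.1125 ng/mL·hr
Extrapolated tail: C_last / k_e = 513.5 / 0.317 = 1619.874
AUC_0→∞ = 1846.1125 + 1619.874 = 3465.9865 ng/mL·hr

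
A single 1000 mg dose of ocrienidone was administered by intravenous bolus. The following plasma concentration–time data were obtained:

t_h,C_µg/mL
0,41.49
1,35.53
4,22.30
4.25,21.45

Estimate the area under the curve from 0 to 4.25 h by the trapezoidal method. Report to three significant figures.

Trapezoidal AUC_0→4.25:
  [0→1]: (41.49+35.53)/2 × 1 = 38.51
  [1→4]: (35.53+22.30)/2 × 3 = 86.745
  [4→4.25]: (22.30+21.45)/2 × 0.25 = 5.46875
  Sum = 130.72375 µg/mL·h

AUC = 131 µg/mL·h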